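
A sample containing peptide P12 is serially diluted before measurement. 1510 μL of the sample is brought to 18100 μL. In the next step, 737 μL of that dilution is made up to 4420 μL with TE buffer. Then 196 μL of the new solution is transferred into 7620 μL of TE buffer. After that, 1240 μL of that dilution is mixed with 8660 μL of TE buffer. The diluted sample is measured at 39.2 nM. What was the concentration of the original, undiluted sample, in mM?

Overall dilution factor = 11.99 × 5.997 × 39.88 × 7.984 = 2.29 × 10⁴.
Original = 39.2 nM × 2.29 × 10⁴ = 8.97 × 10⁵ nM = 0.897 mM.

0.897 mM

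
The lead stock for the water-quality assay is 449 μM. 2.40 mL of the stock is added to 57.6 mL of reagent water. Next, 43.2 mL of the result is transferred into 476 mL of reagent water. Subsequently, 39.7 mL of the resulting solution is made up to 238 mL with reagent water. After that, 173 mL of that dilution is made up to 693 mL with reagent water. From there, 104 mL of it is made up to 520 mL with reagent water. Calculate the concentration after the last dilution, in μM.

0.0124 μM

Overall dilution factor = 25 × 12.02 × 5.995 × 4.006 × 5 = 3.61 × 10⁴.
449 μM / 3.61 × 10⁴ = 0.0124 μM.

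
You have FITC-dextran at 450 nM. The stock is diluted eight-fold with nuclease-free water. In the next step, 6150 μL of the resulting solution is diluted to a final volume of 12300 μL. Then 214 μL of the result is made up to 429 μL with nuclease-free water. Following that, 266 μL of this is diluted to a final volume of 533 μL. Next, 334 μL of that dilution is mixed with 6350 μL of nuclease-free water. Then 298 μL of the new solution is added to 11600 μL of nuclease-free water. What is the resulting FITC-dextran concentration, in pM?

Overall dilution factor = 8 × 2 × 2.005 × 2.004 × 20.01 × 39.93 = 5.14 × 10⁴.
450 nM / 5.14 × 10⁴ = 8.76 × 10⁻³ nM = 8.76 pM.

8.76 pM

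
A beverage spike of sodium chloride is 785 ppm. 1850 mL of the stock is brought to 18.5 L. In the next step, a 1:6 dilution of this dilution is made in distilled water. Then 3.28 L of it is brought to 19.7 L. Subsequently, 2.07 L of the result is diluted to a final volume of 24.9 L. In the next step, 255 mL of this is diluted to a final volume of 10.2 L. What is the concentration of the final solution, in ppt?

Overall dilution factor = 10 × 6 × 6.006 × 12.03 × 40 = 1.73 × 10⁵.
785 ppm / 1.73 × 10⁵ = 4.53 × 10⁻³ ppm = 4530 ppt.

4530 ppt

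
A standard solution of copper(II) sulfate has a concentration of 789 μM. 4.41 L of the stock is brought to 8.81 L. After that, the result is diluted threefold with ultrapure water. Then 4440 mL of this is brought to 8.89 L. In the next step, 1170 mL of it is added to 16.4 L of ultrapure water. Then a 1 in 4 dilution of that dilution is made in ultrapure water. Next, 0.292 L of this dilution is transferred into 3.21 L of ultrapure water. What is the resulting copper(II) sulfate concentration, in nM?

Overall dilution factor = 1.998 × 3 × 2.002 × 15.02 × 4 × 11.99 = 8645.
789 μM / 8645 = 0.0913 μM = 91.3 nM.

91.3 nM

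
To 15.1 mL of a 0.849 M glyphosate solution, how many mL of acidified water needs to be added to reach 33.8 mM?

364 mL

33.8 mM = 0.0338 M.
V₂ = C₁V₁/C₂ = 0.849 × 15.1 / 0.0338 = 379 mL.
Diluent to add = V₂ − V₁ = 379 − 15.1 = 364 mL.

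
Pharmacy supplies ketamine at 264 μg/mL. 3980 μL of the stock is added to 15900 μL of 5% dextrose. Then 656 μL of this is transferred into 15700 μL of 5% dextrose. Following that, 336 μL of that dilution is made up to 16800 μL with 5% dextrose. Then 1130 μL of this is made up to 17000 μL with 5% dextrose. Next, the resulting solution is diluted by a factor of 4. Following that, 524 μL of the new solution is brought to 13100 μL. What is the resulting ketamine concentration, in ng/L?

28.2 ng/L

Overall dilution factor = 4.995 × 24.93 × 50 × 15.04 × 4 × 25 = 9.37 × 10⁶.
264 μg/mL / 9.37 × 10⁶ = 2.82 × 10⁻⁵ μg/mL = 28.2 ng/L.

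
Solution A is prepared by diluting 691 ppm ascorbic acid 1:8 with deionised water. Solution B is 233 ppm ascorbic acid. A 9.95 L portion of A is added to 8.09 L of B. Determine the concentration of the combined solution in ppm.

C_A = 691 ppm / 8 = 86.4 ppm.
C_mix = (C_A·V_A + C_B·V_B)/(V_A + V_B) = (86.4×9.95 + 233×8.09) / 18.04 = 152 ppm.

152 ppm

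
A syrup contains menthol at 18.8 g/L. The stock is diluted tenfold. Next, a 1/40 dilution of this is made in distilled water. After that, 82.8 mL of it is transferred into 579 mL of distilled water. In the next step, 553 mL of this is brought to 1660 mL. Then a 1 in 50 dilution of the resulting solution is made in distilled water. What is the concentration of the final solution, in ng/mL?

Overall dilution factor = 10 × 40 × 7.993 × 3.002 × 50 = 4.80 × 10⁵.
18.8 g/L / 4.80 × 10⁵ = 3.92 × 10⁻⁵ g/L = 39.2 ng/mL.

39.2 ng/mL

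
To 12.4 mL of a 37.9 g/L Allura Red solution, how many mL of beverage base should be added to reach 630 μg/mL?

630 μg/mL = 0.630 g/L.
V₂ = C₁V₁/C₂ = 37.9 × 12.4 / 0.630 = 746 mL.
Diluent to add = V₂ − V₁ = 746 − 12.4 = 734 mL.

734 mL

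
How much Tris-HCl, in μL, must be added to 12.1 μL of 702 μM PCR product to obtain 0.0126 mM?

662 μL

0.0126 mM = 12.6 μM.
V₂ = C₁V₁/C₂ = 702 × 12.1 / 12.6 = 674 μL.
Diluent to add = V₂ − V₁ = 674 − 12.1 = 662 μL.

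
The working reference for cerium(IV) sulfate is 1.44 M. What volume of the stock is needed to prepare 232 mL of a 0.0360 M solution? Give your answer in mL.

V₁ = C₂V₂/C₁ = 0.0360 × 232 / 1.44 = 5.80 mL.

5.80 mL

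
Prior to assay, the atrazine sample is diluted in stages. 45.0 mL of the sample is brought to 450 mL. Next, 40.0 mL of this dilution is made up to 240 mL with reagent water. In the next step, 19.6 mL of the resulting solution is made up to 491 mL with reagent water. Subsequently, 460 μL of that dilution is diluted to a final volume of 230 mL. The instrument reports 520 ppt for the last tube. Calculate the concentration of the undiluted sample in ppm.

Overall dilution factor = 10 × 6 × 25.05 × 500 = 7.52 × 10⁵.
Original = 520 ppt × 7.52 × 10⁵ = 3.91 × 10⁸ ppt = 391 ppm.

391 ppm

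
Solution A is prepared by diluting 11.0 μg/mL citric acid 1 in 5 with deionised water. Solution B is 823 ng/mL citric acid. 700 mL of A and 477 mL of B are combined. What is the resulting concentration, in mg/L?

1.64 mg/L

C_A = 11.0 μg/mL / 5 = 2.20 μg/mL.
C_B = 823 ng/mL = 0.823 μg/mL.
C_mix = (C_A·V_A + C_B·V_B)/(V_A + V_B) = (2.20×700 + 0.823×477) / 1177 = 1.64 μg/mL = 1.64 mg/L.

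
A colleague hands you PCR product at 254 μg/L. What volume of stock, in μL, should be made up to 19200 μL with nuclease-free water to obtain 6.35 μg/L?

V₁ = C₂V₂/C₁ = 6.35 × 19200 / 254 = 480 μL.

480 μL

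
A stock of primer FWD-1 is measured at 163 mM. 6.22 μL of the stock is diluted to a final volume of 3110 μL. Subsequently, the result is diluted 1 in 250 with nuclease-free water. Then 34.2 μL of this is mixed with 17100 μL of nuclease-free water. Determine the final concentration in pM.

Overall dilution factor = 500 × 250 × 501 = 6.26 × 10⁷.
163 mM / 6.26 × 10⁷ = 2.60 × 10⁻⁶ mM = 2600 pM.

2600 pM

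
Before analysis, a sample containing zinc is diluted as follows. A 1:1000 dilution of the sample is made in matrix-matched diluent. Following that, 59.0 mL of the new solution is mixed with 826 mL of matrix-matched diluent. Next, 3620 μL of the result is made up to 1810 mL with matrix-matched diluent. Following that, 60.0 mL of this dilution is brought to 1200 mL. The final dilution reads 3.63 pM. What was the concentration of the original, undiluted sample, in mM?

Overall dilution factor = 1000 × 15 × 500 × 20 = 1.50 × 10⁸.
Original = 3.63 pM × 1.50 × 10⁸ = 5.45 × 10⁸ pM = 0.545 mM.

0.545 mM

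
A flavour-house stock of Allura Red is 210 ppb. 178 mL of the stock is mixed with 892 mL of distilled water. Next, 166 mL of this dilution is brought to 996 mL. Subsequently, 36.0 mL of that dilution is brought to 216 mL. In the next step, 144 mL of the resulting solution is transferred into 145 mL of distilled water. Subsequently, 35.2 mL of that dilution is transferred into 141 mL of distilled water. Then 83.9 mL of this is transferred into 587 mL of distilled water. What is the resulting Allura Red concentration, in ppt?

12.1 ppt

Overall dilution factor = 6.011 × 6 × 6 × 2.007 × 5.006 × 7.996 = 1.74 × 10⁴.
210 ppb / 1.74 × 10⁴ = 0.0121 ppb = 12.1 ppt.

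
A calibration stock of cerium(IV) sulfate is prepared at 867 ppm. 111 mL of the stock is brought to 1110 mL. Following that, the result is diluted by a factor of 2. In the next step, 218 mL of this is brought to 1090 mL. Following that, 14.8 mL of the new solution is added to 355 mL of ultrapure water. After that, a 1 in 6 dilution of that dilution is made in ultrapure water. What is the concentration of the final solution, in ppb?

57.8 ppb

Overall dilution factor = 10 × 2 × 5 × 24.99 × 6 = 1.50 × 10⁴.
867 ppm / 1.50 × 10⁴ = 0.0578 ppm = 57.8 ppb.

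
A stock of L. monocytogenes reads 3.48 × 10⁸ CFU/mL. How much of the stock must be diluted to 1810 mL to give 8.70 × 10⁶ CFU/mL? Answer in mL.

V₁ = C₂V₂/C₁ = 8.70 × 10⁶ × 1810 / 3.48 × 10⁸ = 45.2 mL.

45.2 mL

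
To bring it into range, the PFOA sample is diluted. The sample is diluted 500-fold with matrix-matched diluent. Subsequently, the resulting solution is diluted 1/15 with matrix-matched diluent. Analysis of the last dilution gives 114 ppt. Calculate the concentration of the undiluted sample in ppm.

Overall dilution factor = 500 × 15 = 7500.
Original = 114 ppt × 7500 = 8.55 × 10⁵ ppt = 0.855 ppm.

0.855 ppm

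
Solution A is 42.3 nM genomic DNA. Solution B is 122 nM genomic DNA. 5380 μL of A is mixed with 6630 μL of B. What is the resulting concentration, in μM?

C_mix = (C_A·V_A + C_B·V_B)/(V_A + V_B) = (42.3×5380 + 122×6630) / 12010 = 86.3 nM = 0.0863 μM.

0.0863 μM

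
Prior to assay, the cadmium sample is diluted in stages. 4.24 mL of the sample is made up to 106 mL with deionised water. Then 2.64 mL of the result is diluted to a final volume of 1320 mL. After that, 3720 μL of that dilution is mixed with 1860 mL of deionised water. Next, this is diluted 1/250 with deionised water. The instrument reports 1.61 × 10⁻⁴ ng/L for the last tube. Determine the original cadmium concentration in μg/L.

252 μg/L

Overall dilution factor = 25 × 500 × 501 × 250 = 1.57 × 10⁹.
Original = 1.61 × 10⁻⁴ ng/L × 1.57 × 10⁹ = 2.52 × 10⁵ ng/L = 252 μg/L.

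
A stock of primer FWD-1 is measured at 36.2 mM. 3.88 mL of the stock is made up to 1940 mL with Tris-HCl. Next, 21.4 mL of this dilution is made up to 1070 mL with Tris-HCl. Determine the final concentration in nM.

1450 nM

Overall dilution factor = 500 × 50 = 2.50 × 10⁴.
36.2 mM / 2.50 × 10⁴ = 1.45 × 10⁻³ mM = 1450 nM.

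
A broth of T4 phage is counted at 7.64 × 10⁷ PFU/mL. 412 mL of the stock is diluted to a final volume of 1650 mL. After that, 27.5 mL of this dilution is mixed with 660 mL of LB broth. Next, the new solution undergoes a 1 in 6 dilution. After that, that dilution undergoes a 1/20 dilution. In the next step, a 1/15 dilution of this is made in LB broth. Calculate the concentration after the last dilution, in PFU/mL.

Overall dilution factor = 4.005 × 25 × 6 × 20 × 15 = 1.80 × 10⁵.
7.64 × 10⁷ PFU/mL / 1.80 × 10⁵ = 424 PFU/mL.

424 PFU/mL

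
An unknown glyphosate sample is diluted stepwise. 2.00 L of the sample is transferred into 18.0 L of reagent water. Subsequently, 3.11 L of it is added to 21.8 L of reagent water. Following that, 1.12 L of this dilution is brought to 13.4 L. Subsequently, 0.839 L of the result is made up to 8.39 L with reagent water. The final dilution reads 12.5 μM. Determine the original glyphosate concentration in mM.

120 mM

Overall dilution factor = 10 × 8.010 × 11.96 × 10 = 9583.
Original = 12.5 μM × 9583 = 1.20 × 10⁵ μM = 120 mM.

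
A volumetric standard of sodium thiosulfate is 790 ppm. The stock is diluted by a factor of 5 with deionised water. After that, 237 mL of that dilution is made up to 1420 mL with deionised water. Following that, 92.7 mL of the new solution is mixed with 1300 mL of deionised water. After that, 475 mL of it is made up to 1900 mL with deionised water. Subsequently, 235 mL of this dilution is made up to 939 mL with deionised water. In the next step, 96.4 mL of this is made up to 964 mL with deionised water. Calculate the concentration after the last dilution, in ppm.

0.0110 ppm

Overall dilution factor = 5 × 5.992 × 15.02 × 4 × 3.996 × 10 = 7.19 × 10⁴.
790 ppm / 7.19 × 10⁴ = 0.0110 ppm.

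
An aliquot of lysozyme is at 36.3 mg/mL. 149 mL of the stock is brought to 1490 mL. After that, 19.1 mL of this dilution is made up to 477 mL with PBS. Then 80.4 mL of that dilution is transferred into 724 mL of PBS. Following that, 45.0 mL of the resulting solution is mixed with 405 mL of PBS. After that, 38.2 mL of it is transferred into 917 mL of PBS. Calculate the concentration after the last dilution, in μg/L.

Overall dilution factor = 10 × 24.97 × 10.00 × 10 × 25.01 = 6.25 × 10⁵.
36.3 mg/mL / 6.25 × 10⁵ = 5.81 × 10⁻⁵ mg/mL = 58.1 μg/L.

58.1 μg/L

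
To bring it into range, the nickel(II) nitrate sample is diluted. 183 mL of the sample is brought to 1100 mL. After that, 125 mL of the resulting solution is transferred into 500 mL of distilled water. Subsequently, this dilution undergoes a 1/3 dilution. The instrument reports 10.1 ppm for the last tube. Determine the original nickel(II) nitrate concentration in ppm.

Overall dilution factor = 6.011 × 5 × 3 = 90.2.
Original = 10.1 ppm × 90.2 = 911 ppm.

911 ppm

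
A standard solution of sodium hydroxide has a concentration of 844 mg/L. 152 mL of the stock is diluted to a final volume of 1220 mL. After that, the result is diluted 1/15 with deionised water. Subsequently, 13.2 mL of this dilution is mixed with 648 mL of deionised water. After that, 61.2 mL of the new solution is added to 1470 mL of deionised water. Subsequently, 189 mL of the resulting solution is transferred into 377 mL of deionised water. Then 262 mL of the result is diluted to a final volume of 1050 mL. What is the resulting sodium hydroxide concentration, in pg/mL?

Overall dilution factor = 8.026 × 15 × 50.09 × 25.02 × 2.995 × 4.008 = 1.81 × 10⁶.
844 mg/L / 1.81 × 10⁶ = 4.66 × 10⁻⁴ mg/L = 466 pg/mL.

466 pg/mL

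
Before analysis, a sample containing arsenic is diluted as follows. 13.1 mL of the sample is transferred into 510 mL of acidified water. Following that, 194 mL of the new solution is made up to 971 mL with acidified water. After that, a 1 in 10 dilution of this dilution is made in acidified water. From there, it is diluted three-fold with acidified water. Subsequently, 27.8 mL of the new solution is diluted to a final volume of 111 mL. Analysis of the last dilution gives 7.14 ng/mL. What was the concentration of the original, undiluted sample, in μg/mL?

Overall dilution factor = 39.93 × 5.005 × 10 × 3 × 3.993 = 2.39 × 10⁴.
Original = 7.14 ng/mL × 2.39 × 10⁴ = 1.71 × 10⁵ ng/mL = 171 μg/mL.

171 μg/mL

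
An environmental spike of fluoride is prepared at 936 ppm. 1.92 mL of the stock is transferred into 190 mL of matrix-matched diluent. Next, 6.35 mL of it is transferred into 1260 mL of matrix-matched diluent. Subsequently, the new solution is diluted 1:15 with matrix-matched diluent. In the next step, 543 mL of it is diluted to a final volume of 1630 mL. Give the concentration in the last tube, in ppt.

Overall dilution factor = 99.96 × 199.4 × 15 × 3.002 = 8.98 × 10⁵.
936 ppm / 8.98 × 10⁵ = 1.04 × 10⁻³ ppm = 1040 ppt.

1040 ppt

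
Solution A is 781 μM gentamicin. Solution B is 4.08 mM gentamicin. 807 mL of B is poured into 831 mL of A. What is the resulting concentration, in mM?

2.41 mM

C_B = 4.08 mM = 4080 μM.
C_mix = (C_A·V_A + C_B·V_B)/(V_A + V_B) = (781×831 + 4080×807) / 1638 = 2406 μM = 2.41 mM.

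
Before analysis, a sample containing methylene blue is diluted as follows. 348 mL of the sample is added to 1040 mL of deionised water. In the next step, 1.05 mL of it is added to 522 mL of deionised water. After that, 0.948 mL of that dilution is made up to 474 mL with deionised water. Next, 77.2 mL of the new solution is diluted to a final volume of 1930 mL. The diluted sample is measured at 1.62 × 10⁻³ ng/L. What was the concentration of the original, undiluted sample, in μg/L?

Overall dilution factor = 3.989 × 498.1 × 500 × 25 = 2.48 × 10⁷.
Original = 1.62 × 10⁻³ ng/L × 2.48 × 10⁷ = 4.02 × 10⁴ ng/L = 40.2 μg/L.

40.2 μg/L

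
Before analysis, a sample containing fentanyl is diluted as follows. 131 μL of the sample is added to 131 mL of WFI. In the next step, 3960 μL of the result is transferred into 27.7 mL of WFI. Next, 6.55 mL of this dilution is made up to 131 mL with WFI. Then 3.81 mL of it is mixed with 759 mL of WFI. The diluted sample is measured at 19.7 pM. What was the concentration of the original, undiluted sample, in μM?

631 μM

Overall dilution factor = 1001 × 7.995 × 20 × 200.2 = 3.20 × 10⁷.
Original = 19.7 pM × 3.20 × 10⁷ = 6.31 × 10⁸ pM = 631 μM.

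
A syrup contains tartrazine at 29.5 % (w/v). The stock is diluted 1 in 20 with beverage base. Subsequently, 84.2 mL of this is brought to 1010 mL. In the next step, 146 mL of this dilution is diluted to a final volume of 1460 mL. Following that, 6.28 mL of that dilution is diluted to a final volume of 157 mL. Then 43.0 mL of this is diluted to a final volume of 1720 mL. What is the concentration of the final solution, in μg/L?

123 μg/L

Overall dilution factor = 20 × 12.00 × 10 × 25 × 40 = 2.40 × 10⁶.
29.5 % (w/v) / 2.40 × 10⁶ = 1.23 × 10⁻⁵ % (w/v) = 123 μg/L.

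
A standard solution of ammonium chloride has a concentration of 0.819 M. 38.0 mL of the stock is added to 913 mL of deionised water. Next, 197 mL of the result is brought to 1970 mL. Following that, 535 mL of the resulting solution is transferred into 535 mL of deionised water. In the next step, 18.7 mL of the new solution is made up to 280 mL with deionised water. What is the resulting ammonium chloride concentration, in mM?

Overall dilution factor = 25.03 × 10 × 2 × 14.97 = 7495.
0.819 M / 7495 = 1.09 × 10⁻⁴ M = 0.109 mM.

0.109 mM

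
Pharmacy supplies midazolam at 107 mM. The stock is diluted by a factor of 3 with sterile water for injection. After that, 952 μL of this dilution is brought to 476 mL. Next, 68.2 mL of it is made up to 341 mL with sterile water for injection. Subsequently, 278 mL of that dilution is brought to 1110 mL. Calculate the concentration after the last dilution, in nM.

Overall dilution factor = 3 × 500 × 5 × 3.993 = 2.99 × 10⁴.
107 mM / 2.99 × 10⁴ = 3.57 × 10⁻³ mM = 3570 nM.

3570 nM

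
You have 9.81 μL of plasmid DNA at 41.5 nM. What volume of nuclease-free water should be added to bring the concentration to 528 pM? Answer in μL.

528 pM = 0.528 nM.
V₂ = C₁V₁/C₂ = 41.5 × 9.81 / 0.528 = 771 μL.
Diluent to add = V₂ − V₁ = 771 − 9.81 = 761 μL.

761 μL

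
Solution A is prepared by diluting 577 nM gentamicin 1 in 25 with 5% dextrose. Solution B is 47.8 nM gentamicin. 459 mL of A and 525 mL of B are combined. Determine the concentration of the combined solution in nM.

C_A = 577 nM / 25 = 23.1 nM.
C_mix = (C_A·V_A + C_B·V_B)/(V_A + V_B) = (23.1×459 + 47.8×525) / 984.0 = 36.3 nM.

36.3 nM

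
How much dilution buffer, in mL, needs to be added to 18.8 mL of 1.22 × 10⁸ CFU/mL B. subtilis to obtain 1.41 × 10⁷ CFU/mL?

144 mL

V₂ = C₁V₁/C₂ = 1.22 × 10⁸ × 18.8 / 1.41 × 10⁷ = 163 mL.
Diluent to add = V₂ − V₁ = 163 − 18.8 = 144 mL.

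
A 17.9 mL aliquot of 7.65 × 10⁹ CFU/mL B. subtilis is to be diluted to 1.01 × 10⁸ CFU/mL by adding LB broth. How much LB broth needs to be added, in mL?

V₂ = C₁V₁/C₂ = 7.65 × 10⁹ × 17.9 / 1.01 × 10⁸ = 1356 mL.
Diluent to add = V₂ − V₁ = 1356 − 17.9 = 1340 mL.

1340 mL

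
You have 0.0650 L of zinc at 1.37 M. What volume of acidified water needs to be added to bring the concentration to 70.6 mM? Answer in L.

70.6 mM = 0.0706 M.
V₂ = C₁V₁/C₂ = 1.37 × 0.0650 / 0.0706 = 1.26 L.
Diluent to add = V₂ − V₁ = 1.26 − 0.0650 = 1.20 L.

1.20 L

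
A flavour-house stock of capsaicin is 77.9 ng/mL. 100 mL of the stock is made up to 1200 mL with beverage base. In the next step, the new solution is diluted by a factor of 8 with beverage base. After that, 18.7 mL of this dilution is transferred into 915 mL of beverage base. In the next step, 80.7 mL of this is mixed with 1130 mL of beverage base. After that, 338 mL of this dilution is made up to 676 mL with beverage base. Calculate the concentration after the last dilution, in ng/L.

0.542 ng/L

Overall dilution factor = 12 × 8 × 49.93 × 15.00 × 2 = 1.44 × 10⁵.
77.9 ng/mL / 1.44 × 10⁵ = 5.42 × 10⁻⁴ ng/mL = 0.542 ng/L.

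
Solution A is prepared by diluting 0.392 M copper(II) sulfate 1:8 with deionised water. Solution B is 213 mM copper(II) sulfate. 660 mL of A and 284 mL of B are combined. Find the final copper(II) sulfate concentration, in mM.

98.3 mM

C_A = 0.392 M / 8 = 0.0490 M.
C_B = 213 mM = 0.213 M.
C_mix = (C_A·V_A + C_B·V_B)/(V_A + V_B) = (0.0490×660 + 0.213×284) / 944.0 = 0.0983 M = 98.3 mM.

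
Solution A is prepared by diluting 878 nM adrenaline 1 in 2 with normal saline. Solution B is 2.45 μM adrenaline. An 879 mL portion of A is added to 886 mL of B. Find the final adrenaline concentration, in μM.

1.45 μM

C_A = 878 nM / 2 = 439 nM.
C_B = 2.45 μM = 2450 nM.
C_mix = (C_A·V_A + C_B·V_B)/(V_A + V_B) = (439×879 + 2450×886) / 1765 = 1448 nM = 1.45 μM.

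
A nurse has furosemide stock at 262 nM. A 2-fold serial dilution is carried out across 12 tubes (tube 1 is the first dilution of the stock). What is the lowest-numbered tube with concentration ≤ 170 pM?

Tube n has concentration 262 nM / 2ⁿ.
Need 2ⁿ ≥ 262 nM / 170 pM = 1541, so n ≥ 10.59.
First such tube: n = 11.

tube 11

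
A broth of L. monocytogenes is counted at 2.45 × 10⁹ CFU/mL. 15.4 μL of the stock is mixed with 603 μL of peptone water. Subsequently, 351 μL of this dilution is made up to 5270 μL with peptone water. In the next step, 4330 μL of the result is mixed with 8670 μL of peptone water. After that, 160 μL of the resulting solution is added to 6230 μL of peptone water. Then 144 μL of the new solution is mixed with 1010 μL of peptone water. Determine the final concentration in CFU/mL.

4230 CFU/mL

Overall dilution factor = 40.16 × 15.01 × 3.002 × 39.94 × 8.014 = 5.79 × 10⁵.
2.45 × 10⁹ CFU/mL / 5.79 × 10⁵ = 4230 CFU/mL.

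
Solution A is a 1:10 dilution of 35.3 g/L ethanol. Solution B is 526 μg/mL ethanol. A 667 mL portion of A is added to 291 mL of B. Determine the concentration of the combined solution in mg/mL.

2.62 mg/mL

C_A = 35.3 g/L / 10 = 3.53 g/L.
C_B = 526 μg/mL = 0.526 g/L.
C_mix = (C_A·V_A + C_B·V_B)/(V_A + V_B) = (3.53×667 + 0.526×291) / 958.0 = 2.62 g/L = 2.62 mg/mL.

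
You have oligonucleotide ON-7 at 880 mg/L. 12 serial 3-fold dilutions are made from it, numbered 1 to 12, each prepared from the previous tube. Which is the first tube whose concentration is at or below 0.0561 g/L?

Tube n has concentration 880 mg/L / 3ⁿ.
Need 3ⁿ ≥ 880 mg/L / 0.0561 g/L = 15.7, so n ≥ 2.51.
First such tube: n = 3.

tube 3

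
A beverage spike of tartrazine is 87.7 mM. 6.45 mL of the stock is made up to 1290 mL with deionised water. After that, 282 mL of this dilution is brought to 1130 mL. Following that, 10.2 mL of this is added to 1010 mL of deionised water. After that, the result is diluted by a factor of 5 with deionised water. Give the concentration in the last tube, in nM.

Overall dilution factor = 200 × 4.007 × 100.0 × 5 = 4.01 × 10⁵.
87.7 mM / 4.01 × 10⁵ = 2.19 × 10⁻⁴ mM = 219 nM.

219 nM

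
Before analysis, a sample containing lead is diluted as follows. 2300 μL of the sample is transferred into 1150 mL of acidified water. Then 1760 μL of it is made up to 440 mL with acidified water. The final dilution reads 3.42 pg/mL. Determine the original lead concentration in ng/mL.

428 ng/mL

Overall dilution factor = 501 × 250 = 1.25 × 10⁵.
Original = 3.42 pg/mL × 1.25 × 10⁵ = 4.28 × 10⁵ pg/mL = 428 ng/mL.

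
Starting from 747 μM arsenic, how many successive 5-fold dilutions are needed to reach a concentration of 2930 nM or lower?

Need 5ⁿ ≥ 255, so n ≥ log(255)/log(5) = 3.44.
Minimum whole steps: n = 4.

4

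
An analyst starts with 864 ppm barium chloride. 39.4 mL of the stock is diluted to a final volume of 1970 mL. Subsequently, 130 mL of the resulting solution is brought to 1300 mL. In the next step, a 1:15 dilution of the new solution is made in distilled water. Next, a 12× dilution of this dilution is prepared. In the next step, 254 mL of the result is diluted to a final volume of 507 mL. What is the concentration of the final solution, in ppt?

4810 ppt

Overall dilution factor = 50 × 10 × 15 × 12 × 1.996 = 1.80 × 10⁵.
864 ppm / 1.80 × 10⁵ = 4.81 × 10⁻³ ppm = 4810 ppt.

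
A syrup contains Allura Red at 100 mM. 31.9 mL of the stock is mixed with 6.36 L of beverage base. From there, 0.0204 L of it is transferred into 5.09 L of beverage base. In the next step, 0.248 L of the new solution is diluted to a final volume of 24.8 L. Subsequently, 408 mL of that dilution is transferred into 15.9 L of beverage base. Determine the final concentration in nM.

Overall dilution factor = 200.4 × 250.5 × 100 × 39.97 = 2.01 × 10⁸.
100 mM / 2.01 × 10⁸ = 4.98 × 10⁻⁷ mM = 0.498 nM.

0.498 nM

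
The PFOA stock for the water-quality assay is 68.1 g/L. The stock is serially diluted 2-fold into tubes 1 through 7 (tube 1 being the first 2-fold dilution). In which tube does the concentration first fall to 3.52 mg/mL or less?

tube 5

Tube n has concentration 68.1 g/L / 2ⁿ.
Need 2ⁿ ≥ 68.1 g/L / 3.52 mg/mL = 19.3, so n ≥ 4.27.
First such tube: n = 5.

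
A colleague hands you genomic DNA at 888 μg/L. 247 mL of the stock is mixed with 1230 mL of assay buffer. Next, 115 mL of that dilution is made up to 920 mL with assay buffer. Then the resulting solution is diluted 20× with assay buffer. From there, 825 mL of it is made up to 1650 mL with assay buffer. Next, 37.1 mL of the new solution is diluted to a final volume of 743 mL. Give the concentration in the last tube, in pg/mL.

23.2 pg/mL

Overall dilution factor = 5.980 × 8 × 20 × 2 × 20.03 = 3.83 × 10⁴.
888 μg/L / 3.83 × 10⁴ = 0.0232 μg/L = 23.2 pg/mL.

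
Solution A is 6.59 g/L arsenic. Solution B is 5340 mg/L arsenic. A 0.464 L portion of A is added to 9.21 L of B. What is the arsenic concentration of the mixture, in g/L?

C_B = 5340 mg/L = 5.34 g/L.
C_mix = (C_A·V_A + C_B·V_B)/(V_A + V_B) = (6.59×0.464 + 5.34×9.21) / 9.674 = 5.40 g/L.

5.40 g/L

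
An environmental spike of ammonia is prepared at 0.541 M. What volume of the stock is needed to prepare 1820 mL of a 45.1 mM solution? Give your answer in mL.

152 mL

45.1 mM = 0.0451 M.
V₁ = C₂V₂/C₁ = 0.0451 × 1820 / 0.541 = 152 mL.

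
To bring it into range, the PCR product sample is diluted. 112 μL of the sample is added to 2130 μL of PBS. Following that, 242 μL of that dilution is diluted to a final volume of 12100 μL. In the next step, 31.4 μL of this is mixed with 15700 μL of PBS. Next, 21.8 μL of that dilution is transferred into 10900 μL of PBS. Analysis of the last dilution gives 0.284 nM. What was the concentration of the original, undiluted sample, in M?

0.0713 M

Overall dilution factor = 20.02 × 50 × 501 × 501 = 2.51 × 10⁸.
Original = 0.284 nM × 2.51 × 10⁸ = 7.13 × 10⁷ nM = 0.0713 M.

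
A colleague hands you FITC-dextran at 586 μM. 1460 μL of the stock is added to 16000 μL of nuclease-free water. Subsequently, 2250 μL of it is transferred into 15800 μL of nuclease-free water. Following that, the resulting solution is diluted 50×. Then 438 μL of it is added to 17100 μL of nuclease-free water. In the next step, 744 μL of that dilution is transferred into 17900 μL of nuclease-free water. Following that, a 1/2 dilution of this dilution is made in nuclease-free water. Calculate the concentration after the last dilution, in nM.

Overall dilution factor = 11.96 × 8.022 × 50 × 40.04 × 25.06 × 2 = 9.63 × 10⁶.
586 μM / 9.63 × 10⁶ = 6.09 × 10⁻⁵ μM = 0.0609 nM.

0.0609 nM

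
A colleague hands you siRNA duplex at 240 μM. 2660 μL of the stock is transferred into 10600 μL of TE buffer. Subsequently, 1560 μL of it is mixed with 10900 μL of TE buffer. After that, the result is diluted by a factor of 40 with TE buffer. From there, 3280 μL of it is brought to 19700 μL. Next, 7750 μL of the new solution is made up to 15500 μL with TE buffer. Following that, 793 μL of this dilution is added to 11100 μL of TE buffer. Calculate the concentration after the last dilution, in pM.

Overall dilution factor = 4.985 × 7.987 × 40 × 6.006 × 2 × 15.00 = 2.87 × 10⁵.
240 μM / 2.87 × 10⁵ = 8.36 × 10⁻⁴ μM = 836 pM.

836 pM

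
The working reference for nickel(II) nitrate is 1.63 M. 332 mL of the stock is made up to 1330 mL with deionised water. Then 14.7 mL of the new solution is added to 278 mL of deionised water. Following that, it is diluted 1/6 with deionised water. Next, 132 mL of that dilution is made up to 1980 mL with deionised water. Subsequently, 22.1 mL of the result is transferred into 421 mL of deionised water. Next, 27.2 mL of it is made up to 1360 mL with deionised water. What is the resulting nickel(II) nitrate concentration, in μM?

0.226 μM

Overall dilution factor = 4.006 × 19.91 × 6 × 15 × 20.05 × 50 = 7.20 × 10⁶.
1.63 M / 7.20 × 10⁶ = 2.26 × 10⁻⁷ M = 0.226 μM.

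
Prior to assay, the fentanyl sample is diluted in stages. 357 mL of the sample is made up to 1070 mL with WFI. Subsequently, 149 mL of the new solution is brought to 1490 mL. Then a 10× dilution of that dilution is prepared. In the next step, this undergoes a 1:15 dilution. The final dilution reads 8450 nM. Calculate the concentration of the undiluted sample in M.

0.0380 M

Overall dilution factor = 2.997 × 10 × 10 × 15 = 4496.
Original = 8450 nM × 4496 = 3.80 × 10⁷ nM = 0.0380 M.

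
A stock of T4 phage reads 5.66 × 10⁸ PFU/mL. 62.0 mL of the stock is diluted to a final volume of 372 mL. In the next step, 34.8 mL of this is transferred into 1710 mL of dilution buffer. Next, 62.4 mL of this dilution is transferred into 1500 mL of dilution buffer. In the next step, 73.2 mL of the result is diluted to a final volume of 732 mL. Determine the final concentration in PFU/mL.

7510 PFU/mL

Overall dilution factor = 6 × 50.14 × 25.04 × 10 = 7.53 × 10⁴.
5.66 × 10⁸ PFU/mL / 7.53 × 10⁴ = 7510 PFU/mL.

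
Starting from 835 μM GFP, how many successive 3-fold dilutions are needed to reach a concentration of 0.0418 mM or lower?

3

Need 3ⁿ ≥ 20.0, so n ≥ log(20.0)/log(3) = 2.73.
Minimum whole steps: n = 3.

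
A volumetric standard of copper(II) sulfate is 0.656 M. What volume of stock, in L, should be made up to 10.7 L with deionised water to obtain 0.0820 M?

V₁ = C₂V₂/C₁ = 0.0820 × 10.7 / 0.656 = 1.34 L.

1.34 L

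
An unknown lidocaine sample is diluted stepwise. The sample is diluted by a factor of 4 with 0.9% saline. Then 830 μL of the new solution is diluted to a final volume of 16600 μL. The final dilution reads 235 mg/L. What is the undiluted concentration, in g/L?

18.8 g/L

Overall dilution factor = 4 × 20 = 80.0.
Original = 235 mg/L × 80.0 = 1.88 × 10⁴ mg/L = 18.8 g/L.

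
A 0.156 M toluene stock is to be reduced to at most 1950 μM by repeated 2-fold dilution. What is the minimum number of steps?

7

Need 2ⁿ ≥ 80.0, so n ≥ log(80.0)/log(2) = 6.32.
Minimum whole steps: n = 7.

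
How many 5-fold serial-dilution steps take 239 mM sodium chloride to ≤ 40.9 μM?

Need 5ⁿ ≥ 5844, so n ≥ log(5844)/log(5) = 5.39.
Minimum whole steps: n = 6.

6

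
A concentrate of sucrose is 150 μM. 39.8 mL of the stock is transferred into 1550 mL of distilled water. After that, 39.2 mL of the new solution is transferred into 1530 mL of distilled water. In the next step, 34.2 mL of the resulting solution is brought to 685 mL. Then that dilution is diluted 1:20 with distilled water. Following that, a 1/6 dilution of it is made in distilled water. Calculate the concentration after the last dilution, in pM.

39.0 pM

Overall dilution factor = 39.94 × 40.03 × 20.03 × 20 × 6 = 3.84 × 10⁶.
150 μM / 3.84 × 10⁶ = 3.90 × 10⁻⁵ μM = 39.0 pM.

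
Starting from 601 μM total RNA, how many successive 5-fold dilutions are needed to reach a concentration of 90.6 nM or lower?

6

Need 5ⁿ ≥ 6634, so n ≥ log(6634)/log(5) = 5.47.
Minimum whole steps: n = 6.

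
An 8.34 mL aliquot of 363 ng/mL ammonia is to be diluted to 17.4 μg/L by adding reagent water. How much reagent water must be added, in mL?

166 mL

17.4 μg/L = 17.4 ng/mL.
V₂ = C₁V₁/C₂ = 363 × 8.34 / 17.4 = 174 mL.
Diluent to add = V₂ − V₁ = 174 − 8.34 = 166 mL.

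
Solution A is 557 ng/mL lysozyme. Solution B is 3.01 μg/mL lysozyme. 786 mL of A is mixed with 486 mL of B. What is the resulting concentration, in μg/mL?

C_B = 3.01 μg/mL = 3010 ng/mL.
C_mix = (C_A·V_A + C_B·V_B)/(V_A + V_B) = (557×786 + 3010×486) / 1272 = 1494 ng/mL = 1.49 μg/mL.

1.49 μg/mL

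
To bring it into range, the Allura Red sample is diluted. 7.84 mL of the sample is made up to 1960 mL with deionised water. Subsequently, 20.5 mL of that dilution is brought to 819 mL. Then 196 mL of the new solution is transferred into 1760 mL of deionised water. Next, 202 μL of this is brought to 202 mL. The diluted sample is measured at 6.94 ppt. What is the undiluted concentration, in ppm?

Overall dilution factor = 250 × 39.95 × 9.980 × 1000 = 9.97 × 10⁷.
Original = 6.94 ppt × 9.97 × 10⁷ = 6.92 × 10⁸ ppt = 692 ppm.

692 ppm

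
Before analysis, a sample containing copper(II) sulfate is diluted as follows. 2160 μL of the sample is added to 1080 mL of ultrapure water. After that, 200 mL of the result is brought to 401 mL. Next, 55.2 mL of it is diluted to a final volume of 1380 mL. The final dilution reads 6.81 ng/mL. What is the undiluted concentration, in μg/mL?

Overall dilution factor = 501 × 2.005 × 25 = 2.51 × 10⁴.
Original = 6.81 ng/mL × 2.51 × 10⁴ = 1.71 × 10⁵ ng/mL = 171 μg/mL.

171 μg/mL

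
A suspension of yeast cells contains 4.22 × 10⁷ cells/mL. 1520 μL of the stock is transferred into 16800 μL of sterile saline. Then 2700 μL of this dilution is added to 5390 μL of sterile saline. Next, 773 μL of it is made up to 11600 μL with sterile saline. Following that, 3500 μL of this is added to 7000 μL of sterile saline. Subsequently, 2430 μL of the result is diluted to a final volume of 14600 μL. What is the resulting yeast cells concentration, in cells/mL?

Overall dilution factor = 12.05 × 2.996 × 15.01 × 3 × 6.008 = 9768.
4.22 × 10⁷ cells/mL / 9768 = 4320 cells/mL.

4320 cells/mL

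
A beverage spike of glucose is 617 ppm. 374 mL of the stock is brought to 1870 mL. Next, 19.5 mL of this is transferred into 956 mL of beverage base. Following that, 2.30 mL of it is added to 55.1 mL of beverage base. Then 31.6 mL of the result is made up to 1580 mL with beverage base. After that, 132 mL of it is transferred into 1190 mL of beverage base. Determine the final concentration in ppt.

197 ppt

Overall dilution factor = 5 × 50.03 × 24.96 × 50 × 10.02 = 3.13 × 10⁶.
617 ppm / 3.13 × 10⁶ = 1.97 × 10⁻⁴ ppm = 197 ppt.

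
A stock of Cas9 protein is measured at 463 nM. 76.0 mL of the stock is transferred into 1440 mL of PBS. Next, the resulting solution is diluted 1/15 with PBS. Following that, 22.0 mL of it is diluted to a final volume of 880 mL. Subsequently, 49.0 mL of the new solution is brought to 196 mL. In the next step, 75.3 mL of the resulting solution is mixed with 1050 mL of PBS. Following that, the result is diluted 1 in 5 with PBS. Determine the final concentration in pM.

Overall dilution factor = 19.95 × 15 × 40 × 4 × 14.94 × 5 = 3.58 × 10⁶.
463 nM / 3.58 × 10⁶ = 1.29 × 10⁻⁴ nM = 0.129 pM.

0.129 pM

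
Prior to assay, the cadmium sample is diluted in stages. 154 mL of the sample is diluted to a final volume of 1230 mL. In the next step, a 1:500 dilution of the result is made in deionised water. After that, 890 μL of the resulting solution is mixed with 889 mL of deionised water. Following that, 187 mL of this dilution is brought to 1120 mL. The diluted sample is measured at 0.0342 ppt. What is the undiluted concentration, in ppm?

Overall dilution factor = 7.987 × 500 × 999.9 × 5.989 = 2.39 × 10⁷.
Original = 0.0342 ppt × 2.39 × 10⁷ = 8.18 × 10⁵ ppt = 0.818 ppm.

0.818 ppm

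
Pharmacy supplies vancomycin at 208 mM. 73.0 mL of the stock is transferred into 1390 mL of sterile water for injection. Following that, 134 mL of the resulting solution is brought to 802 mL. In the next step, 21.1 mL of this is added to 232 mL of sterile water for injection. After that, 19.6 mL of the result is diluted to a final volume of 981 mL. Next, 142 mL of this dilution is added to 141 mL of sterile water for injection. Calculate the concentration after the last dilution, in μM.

Overall dilution factor = 20.04 × 5.985 × 12.00 × 50.05 × 1.993 = 1.44 × 10⁵.
208 mM / 1.44 × 10⁵ = 1.45 × 10⁻³ mM = 1.45 μM.

1.45 μM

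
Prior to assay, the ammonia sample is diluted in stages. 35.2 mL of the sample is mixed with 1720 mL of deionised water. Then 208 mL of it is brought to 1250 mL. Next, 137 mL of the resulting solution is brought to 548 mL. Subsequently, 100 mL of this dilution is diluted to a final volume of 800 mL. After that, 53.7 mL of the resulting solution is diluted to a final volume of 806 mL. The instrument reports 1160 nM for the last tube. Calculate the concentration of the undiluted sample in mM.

Overall dilution factor = 49.86 × 6.010 × 4 × 8 × 15.01 = 1.44 × 10⁵.
Original = 1160 nM × 1.44 × 10⁵ = 1.67 × 10⁸ nM = 167 mM.

167 mM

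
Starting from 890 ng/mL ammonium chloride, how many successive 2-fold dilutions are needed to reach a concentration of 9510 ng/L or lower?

7

Need 2ⁿ ≥ 93.6, so n ≥ log(93.6)/log(2) = 6.55.
Minimum whole steps: n = 7.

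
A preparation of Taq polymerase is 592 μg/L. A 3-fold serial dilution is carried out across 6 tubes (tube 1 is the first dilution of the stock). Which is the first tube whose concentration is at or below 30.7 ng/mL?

Tube n has concentration 592 μg/L / 3ⁿ.
Need 3ⁿ ≥ 592 μg/L / 30.7 ng/mL = 19.3, so n ≥ 2.69.
First such tube: n = 3.

tube 3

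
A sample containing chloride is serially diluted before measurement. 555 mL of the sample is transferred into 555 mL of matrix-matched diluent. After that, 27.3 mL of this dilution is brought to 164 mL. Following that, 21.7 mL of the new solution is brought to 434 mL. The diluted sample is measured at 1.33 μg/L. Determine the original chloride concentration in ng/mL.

Overall dilution factor = 2 × 6.007 × 20 = 240.
Original = 1.33 μg/L × 240 = 320 μg/L = 320 ng/mL.

320 ng/mL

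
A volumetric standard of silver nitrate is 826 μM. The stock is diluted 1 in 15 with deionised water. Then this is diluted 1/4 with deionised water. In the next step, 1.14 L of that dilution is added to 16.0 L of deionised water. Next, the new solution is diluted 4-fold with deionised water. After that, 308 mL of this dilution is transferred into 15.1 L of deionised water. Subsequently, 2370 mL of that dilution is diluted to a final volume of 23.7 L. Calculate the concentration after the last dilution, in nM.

0.458 nM

Overall dilution factor = 15 × 4 × 15.04 × 4 × 50.03 × 10 = 1.81 × 10⁶.
826 μM / 1.81 × 10⁶ = 4.58 × 10⁻⁴ μM = 0.458 nM.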